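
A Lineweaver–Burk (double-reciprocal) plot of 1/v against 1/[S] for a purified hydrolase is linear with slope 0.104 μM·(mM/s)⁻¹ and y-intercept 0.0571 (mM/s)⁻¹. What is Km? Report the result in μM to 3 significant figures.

y-intercept = 1/Vmax ⇒ Vmax = 17.5 mM/s; slope = Km/Vmax ⇒ Km = slope × Vmax.
Km = 0.104 × 17.5 = 1.82 μM.

1.82 μM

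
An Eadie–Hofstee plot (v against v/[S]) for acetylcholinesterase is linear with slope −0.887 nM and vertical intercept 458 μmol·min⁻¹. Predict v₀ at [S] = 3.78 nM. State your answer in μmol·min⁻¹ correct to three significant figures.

In the Eadie–Hofstee form v = Vmax − Km·(v/[S]), the slope is −Km and the intercept is Vmax, so Km = 0.887 nM and Vmax = 458 μmol·min⁻¹.
v = 458 × 3.78/(0.887 + 3.78) = 371 μmol·min⁻¹.

371 μmol·min⁻¹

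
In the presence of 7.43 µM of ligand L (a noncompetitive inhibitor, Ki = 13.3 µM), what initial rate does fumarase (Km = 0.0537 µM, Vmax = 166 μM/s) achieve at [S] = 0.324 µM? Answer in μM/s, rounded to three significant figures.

α = 1 + [I]/Ki = 1 + 7.43/13.3 = 1.559.
For a noncompetitive inhibitor, Vmax is reduced to Vmax/α while Km is unchanged: Km,app = 0.0537 µM, Vmax,app = 107 μM/s.
v = Vmax,app·[S]/(Km,app + [S]) = 107 × 0.324/(0.0537 + 0.324) = 91.4 μM/s.

91.4 μM/s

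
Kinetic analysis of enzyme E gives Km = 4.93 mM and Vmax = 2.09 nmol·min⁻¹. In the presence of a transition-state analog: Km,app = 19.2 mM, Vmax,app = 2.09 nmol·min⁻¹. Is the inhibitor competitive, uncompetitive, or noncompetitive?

competitive

Km increases (4.93 → 19.2 mM) while Vmax is unchanged — the hallmark of competitive inhibition.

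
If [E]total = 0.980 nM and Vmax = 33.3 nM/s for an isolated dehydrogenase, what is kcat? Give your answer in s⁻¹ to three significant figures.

34.0 s⁻¹

kcat = Vmax/[E]total = 33.3 nM/s / 0.980 nM = 34.0 s⁻¹.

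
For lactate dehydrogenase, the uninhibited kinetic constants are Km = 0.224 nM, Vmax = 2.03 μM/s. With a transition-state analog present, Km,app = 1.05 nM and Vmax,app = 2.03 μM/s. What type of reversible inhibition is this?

Km increases (0.224 → 1.05 nM) while Vmax is unchanged — the hallmark of competitive inhibition.

competitive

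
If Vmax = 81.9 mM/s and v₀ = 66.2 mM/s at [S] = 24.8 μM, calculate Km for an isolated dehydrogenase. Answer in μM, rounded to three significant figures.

5.88 μM

From v = Vmax[S]/(Km+[S]), Km = [S](Vmax − v)/v.
Km = 24.8 × (81.9 − 66.2) / 66.2 = 389.4/66.2 = 5.88 μM.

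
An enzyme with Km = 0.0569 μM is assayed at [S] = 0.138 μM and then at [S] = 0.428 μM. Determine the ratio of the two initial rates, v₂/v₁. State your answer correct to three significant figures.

Since Vmax cancels, v₂/v₁ = [S]₂(Km+[S]₁) / [S]₁(Km+[S]₂).
= 0.428×(0.0569+0.138) / (0.138×(0.0569+0.428)) = 0.08342/0.06692 = 1.25.

1.25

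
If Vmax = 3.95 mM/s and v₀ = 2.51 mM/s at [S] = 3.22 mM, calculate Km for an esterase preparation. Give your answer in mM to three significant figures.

v/Vmax = 2.51/3.95 = 0.6354 = [S]/(Km+[S]).
So Km + [S] = [S]/0.6354 = 5.067 mM, giving Km = 5.067 − 3.22 = 1.85 mM.

1.85 mM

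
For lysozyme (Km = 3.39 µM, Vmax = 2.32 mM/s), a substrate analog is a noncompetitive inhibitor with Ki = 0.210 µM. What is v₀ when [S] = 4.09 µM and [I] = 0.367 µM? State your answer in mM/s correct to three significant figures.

With α = 1 + [I]/Ki = 1 + 0.367/0.210 = 2.748, the noncompetitive rate law is v = (Vmax/α)·[S] / (Km + [S]).
v = (2.32/2.748)×4.09 / (3.39 + 4.09) = 3.453/7.480 = 0.462 mM/s.

0.462 mM/s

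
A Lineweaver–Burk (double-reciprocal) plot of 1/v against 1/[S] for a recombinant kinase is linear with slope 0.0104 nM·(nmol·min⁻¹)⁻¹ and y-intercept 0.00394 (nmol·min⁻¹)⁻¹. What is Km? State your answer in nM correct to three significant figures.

2.64 nM

y-intercept = 1/Vmax ⇒ Vmax = 254 nmol·min⁻¹; slope = Km/Vmax ⇒ Km = slope × Vmax.
Km = 0.0104 × 254 = 2.64 nM.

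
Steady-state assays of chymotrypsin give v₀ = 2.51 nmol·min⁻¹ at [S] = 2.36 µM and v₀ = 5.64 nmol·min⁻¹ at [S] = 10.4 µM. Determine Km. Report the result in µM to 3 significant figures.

From v = Vmax[S]/(Km+[S]), each point gives Vmax = v(Km+[S])/[S].
Equating: 2.51(Km+2.36)/2.36 = 5.64(Km+10.4)/10.4.
1.064·Km + 2.51 = 0.5423·Km + 5.64, so (1.064 − 0.5423)·Km = 5.64 − 2.51.
Km = 3.130/0.5213 = 6.00 µM; then Vmax = 2.51(6.00+2.36)/2.36 = 8.90 nmol·min⁻¹.

6.00 µM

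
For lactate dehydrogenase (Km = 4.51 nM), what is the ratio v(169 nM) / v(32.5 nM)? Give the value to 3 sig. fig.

1.11

Since Vmax cancels, v₂/v₁ = [S]₂(Km+[S]₁) / [S]₁(Km+[S]₂).
= 169×(4.51+32.5) / (32.5×(4.51+169)) = 6255/5639 = 1.11.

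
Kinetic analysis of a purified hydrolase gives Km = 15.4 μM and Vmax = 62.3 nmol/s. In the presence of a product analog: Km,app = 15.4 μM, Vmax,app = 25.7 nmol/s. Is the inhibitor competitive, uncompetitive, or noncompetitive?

noncompetitive

Vmax decreases (62.3 → 25.7 nmol/s) while Km is unchanged — pure noncompetitive inhibition.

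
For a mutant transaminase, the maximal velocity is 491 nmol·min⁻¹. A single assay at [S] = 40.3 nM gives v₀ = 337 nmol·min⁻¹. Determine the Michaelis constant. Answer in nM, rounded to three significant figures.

From v = Vmax[S]/(Km+[S]), Km = [S](Vmax − v)/v.
Km = 40.3 × (491 − 337) / 337 = 6206/337 = 18.4 nM.

18.4 nM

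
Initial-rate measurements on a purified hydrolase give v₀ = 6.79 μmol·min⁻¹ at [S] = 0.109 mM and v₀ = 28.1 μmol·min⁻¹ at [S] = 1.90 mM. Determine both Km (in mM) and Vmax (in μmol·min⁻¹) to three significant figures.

Km = 0.449 mM; Vmax = 34.7 μmol·min⁻¹

In reciprocal form, 1/v = (Km/Vmax)·(1/[S]) + 1/Vmax. The two points give (1/[S], 1/v) = (9.174, 0.1473) and (0.5263, 0.03559).
Slope = (0.1473 − 0.03559)/(9.174 − 0.5263) = 0.01291; intercept = 0.1473 − 0.01291×9.174 = 0.02879.
Vmax = 1/intercept = 34.7 μmol·min⁻¹; Km = slope × Vmax = 0.01291 × 34.7 = 0.449 mM.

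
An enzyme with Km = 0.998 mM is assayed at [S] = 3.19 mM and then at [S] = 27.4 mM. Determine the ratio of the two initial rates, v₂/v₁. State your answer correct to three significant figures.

1.27

Since Vmax cancels, v₂/v₁ = [S]₂(Km+[S]₁) / [S]₁(Km+[S]₂).
= 27.4×(0.998+3.19) / (3.19×(0.998+27.4)) = 114.8/90.59 = 1.27.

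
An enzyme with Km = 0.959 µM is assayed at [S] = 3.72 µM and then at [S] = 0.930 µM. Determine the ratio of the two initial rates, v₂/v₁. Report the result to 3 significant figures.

0.619

Since Vmax cancels, v₂/v₁ = [S]₂(Km+[S]₁) / [S]₁(Km+[S]₂).
= 0.930×(0.959+3.72) / (3.72×(0.959+0.930)) = 4.351/7.027 = 0.619.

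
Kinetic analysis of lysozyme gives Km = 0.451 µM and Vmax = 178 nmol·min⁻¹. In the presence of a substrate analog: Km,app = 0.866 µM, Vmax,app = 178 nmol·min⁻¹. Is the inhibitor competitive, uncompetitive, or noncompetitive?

competitive

Km increases (0.451 → 0.866 µM) while Vmax is unchanged — the hallmark of competitive inhibition.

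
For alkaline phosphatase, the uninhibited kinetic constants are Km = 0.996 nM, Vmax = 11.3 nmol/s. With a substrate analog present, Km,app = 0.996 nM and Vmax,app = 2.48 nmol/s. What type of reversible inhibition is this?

Vmax decreases (11.3 → 2.48 nmol/s) while Km is unchanged — pure noncompetitive inhibition.

noncompetitive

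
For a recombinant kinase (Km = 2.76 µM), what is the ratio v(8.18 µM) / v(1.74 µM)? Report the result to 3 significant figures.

Since Vmax cancels, v₂/v₁ = [S]₂(Km+[S]₁) / [S]₁(Km+[S]₂).
= 8.18×(2.76+1.74) / (1.74×(2.76+8.18)) = 36.81/19.04 = 1.93.

1.93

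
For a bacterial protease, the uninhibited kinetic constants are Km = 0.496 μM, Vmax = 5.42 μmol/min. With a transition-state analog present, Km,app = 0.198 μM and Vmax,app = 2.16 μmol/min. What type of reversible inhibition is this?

uncompetitive

Both Km and Vmax decrease by the same factor (~2.51-fold) — characteristic of uncompetitive inhibition.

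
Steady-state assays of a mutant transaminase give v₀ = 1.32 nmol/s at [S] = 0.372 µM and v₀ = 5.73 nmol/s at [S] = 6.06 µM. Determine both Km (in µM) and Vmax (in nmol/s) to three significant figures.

From v = Vmax[S]/(Km+[S]), each point gives Vmax = v(Km+[S])/[S].
Equating: 1.32(Km+0.372)/0.372 = 5.73(Km+6.06)/6.06.
3.548·Km + 1.32 = 0.9455·Km + 5.73, so (3.548 − 0.9455)·Km = 5.73 − 1.32.
Km = 4.410/2.603 = 1.69 µM; then Vmax = 1.32(1.69+0.372)/0.372 = 7.33 nmol/s.

Km = 1.69 µM; Vmax = 7.33 nmol/s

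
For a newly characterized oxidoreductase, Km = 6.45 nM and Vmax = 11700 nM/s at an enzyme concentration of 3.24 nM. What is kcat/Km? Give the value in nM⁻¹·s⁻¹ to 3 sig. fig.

kcat = Vmax/[E]total = 11700/3.24 = 3610 s⁻¹.
kcat/Km = 3610/6.45 = 560 nM⁻¹·s⁻¹.

560 nM⁻¹·s⁻¹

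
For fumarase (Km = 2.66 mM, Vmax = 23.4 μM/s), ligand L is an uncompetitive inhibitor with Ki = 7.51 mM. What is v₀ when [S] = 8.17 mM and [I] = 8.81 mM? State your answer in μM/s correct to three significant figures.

α = 1 + [I]/Ki = 1 + 8.81/7.51 = 2.173.
For an uncompetitive inhibitor, both parameters are divided by α, giving Vmax/α and Km/α: Km,app = 1.22 mM, Vmax,app = 10.8 μM/s.
v = Vmax,app·[S]/(Km,app + [S]) = 10.8 × 8.17/(1.22 + 8.17) = 9.36 μM/s.

9.36 μM/s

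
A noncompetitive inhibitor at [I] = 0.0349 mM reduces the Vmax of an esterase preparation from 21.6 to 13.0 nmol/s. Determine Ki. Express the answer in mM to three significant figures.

Noncompetitive: Vmax,app = Vmax/α with α = 1 + [I]/Ki.
α = Vmax/Vmax,app = 21.6/13.0 = 1.662.
Since α = 1 + [I]/Ki, [I]/Ki = 1.662 − 1 = 0.6615 and Ki = 0.0349/0.6615 = 0.0528 mM.

0.0528 mM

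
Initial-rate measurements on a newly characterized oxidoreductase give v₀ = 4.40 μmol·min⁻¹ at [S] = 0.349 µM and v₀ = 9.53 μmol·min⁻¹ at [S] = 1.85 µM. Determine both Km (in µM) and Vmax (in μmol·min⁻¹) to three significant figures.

Km = 0.688 µM; Vmax = 13.1 μmol·min⁻¹

In reciprocal form, 1/v = (Km/Vmax)·(1/[S]) + 1/Vmax. The two points give (1/[S], 1/v) = (2.865, 0.2273) and (0.5405, 0.1049).
Slope = (0.2273 − 0.1049)/(2.865 − 0.5405) = 0.05262; intercept = 0.2273 − 0.05262×2.865 = 0.07649.
Vmax = 1/intercept = 13.1 μmol·min⁻¹; Km = slope × Vmax = 0.05262 × 13.1 = 0.688 µM.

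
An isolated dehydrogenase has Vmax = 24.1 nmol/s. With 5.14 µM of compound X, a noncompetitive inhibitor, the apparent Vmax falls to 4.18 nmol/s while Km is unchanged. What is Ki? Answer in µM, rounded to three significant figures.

Noncompetitive: Vmax,app = Vmax/α with α = 1 + [I]/Ki.
α = Vmax/Vmax,app = 24.1/4.18 = 5.766.
Since α = 1 + [I]/Ki, [I]/Ki = 5.766 − 1 = 4.766 and Ki = 5.14/4.766 = 1.08 µM.

1.08 µM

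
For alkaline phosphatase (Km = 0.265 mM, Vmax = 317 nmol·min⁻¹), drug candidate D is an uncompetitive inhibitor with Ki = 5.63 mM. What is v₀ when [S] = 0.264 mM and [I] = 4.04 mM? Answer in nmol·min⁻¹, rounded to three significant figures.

With α = 1 + [I]/Ki = 1 + 4.04/5.63 = 1.718, the uncompetitive rate law is v = (Vmax/α)·[S] / (Km/α + [S]).
v = (317/1.718)×0.264 / (0.265/1.718 + 0.264) = 48.72/0.4183 = 116 nmol·min⁻¹.

116 nmol·min⁻¹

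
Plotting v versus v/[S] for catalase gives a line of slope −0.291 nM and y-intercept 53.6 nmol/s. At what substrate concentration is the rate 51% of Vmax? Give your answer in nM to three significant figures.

The Eadie–Hofstee slope gives Km = 0.291 nM (slope = −Km).
v/Vmax = [S]/(Km+[S]) = 0.51 ⇒ [S] = Km·0.51/(1−0.51) = 0.291 × 1.041 = 0.303 nM.

0.303 nM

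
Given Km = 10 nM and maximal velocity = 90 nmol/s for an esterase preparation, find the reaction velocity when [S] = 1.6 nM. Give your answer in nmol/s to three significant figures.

v = Vmax·[S]/(Km + [S]) = 90 × 1.6 / (10 + 1.6)
  = 144.0 / 11.60 = 12.4 nmol/s.

12.4 nmol/s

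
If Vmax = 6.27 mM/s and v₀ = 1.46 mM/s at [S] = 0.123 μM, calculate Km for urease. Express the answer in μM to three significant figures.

From v = Vmax[S]/(Km+[S]), Km = [S](Vmax − v)/v.
Km = 0.123 × (6.27 − 1.46) / 1.46 = 0.5916/1.46 = 0.405 μM.

0.405 μM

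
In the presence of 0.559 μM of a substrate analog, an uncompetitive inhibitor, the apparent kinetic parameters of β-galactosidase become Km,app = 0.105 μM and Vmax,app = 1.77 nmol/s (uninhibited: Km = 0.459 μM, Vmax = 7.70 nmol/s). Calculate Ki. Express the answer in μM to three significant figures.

0.167 μM

Uncompetitive: Vmax,app = Vmax/α (and Km,app = Km/α) with α = 1 + [I]/Ki.
α = Vmax/Vmax,app = 7.70/1.77 = 4.350.
Ki = [I]/(α − 1) = 0.559/3.350 = 0.167 μM.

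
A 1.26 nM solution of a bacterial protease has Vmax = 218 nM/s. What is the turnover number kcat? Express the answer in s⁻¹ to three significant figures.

173 s⁻¹

kcat = Vmax/[E]total = 218 nM/s / 1.26 nM = 173 s⁻¹.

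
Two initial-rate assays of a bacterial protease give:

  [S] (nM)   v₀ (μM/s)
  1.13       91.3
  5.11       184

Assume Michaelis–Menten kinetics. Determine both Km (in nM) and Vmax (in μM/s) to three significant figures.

Km = 2.07 nM; Vmax = 259 μM/s

From v = Vmax[S]/(Km+[S]), each point gives Vmax = v(Km+[S])/[S].
Equating: 91.3(Km+1.13)/1.13 = 184(Km+5.11)/5.11.
80.80·Km + 91.3 = 36.01·Km + 184, so (80.80 − 36.01)·Km = 184 − 91.3.
Km = 92.70/44.79 = 2.07 nM; then Vmax = 91.3(2.07+1.13)/1.13 = 259 μM/s.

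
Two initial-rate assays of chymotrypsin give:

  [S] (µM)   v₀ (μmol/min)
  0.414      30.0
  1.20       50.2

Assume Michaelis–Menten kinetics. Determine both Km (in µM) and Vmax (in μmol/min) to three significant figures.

Km = 0.659 µM; Vmax = 77.8 μmol/min

From v = Vmax[S]/(Km+[S]), each point gives Vmax = v(Km+[S])/[S].
Equating: 30.0(Km+0.414)/0.414 = 50.2(Km+1.20)/1.20.
72.46·Km + 30.0 = 41.83·Km + 50.2, so (72.46 − 41.83)·Km = 50.2 − 30.0.
Km = 20.20/30.63 = 0.659 µM; then Vmax = 30.0(0.659+0.414)/0.414 = 77.8 μmol/min.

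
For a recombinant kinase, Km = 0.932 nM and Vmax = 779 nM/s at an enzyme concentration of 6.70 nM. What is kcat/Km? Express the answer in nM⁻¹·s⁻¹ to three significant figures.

125 nM⁻¹·s⁻¹

kcat = Vmax/[E]total = 779/6.70 = 116 s⁻¹.
kcat/Km = 116/0.932 = 125 nM⁻¹·s⁻¹.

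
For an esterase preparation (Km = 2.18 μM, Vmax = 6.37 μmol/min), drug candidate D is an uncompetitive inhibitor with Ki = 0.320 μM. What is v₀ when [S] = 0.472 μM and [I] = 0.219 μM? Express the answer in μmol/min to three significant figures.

1.01 μmol/min

α = 1 + [I]/Ki = 1 + 0.219/0.320 = 1.684.
For an uncompetitive inhibitor, both parameters are divided by α, giving Vmax/α and Km/α: Km,app = 1.29 μM, Vmax,app = 3.78 μmol/min.
v = Vmax,app·[S]/(Km,app + [S]) = 3.78 × 0.472/(1.29 + 0.472) = 1.01 μmol/min.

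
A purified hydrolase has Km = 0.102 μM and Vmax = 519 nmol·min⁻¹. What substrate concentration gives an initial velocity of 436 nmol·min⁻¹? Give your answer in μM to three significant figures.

0.536 μM

The required fractional saturation is v/Vmax = 436/519 = 0.8401.
Then [S]/(Km+[S]) = 0.8401 ⇒ [S] = 0.102 × 0.8401/(1 − 0.8401) = 0.536 μM.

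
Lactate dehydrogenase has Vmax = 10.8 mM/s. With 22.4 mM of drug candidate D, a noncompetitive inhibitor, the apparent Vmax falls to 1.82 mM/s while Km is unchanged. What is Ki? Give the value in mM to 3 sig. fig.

4.54 mM

Noncompetitive: Vmax,app = Vmax/α with α = 1 + [I]/Ki.
α = Vmax/Vmax,app = 10.8/1.82 = 5.934.
Since α = 1 + [I]/Ki, [I]/Ki = 5.934 − 1 = 4.934 and Ki = 22.4/4.934 = 4.54 mM.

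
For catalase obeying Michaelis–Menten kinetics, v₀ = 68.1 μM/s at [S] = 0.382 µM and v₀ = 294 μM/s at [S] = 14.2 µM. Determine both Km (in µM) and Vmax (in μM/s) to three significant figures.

Km = 1.43 µM; Vmax = 324 μM/s

From v = Vmax[S]/(Km+[S]), each point gives Vmax = v(Km+[S])/[S].
Equating: 68.1(Km+0.382)/0.382 = 294(Km+14.2)/14.2.
178.3·Km + 68.1 = 20.70·Km + 294, so (178.3 − 20.70)·Km = 294 − 68.1.
Km = 225.9/157.6 = 1.43 µM; then Vmax = 68.1(1.43+0.382)/0.382 = 324 μM/s.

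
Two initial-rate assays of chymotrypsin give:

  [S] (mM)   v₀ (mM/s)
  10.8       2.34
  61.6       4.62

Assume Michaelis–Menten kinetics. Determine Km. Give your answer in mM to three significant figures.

In reciprocal form, 1/v = (Km/Vmax)·(1/[S]) + 1/Vmax. The two points give (1/[S], 1/v) = (0.09259, 0.4274) and (0.01623, 0.2165).
Slope = (0.4274 − 0.2165)/(0.09259 − 0.01623) = 2.762; intercept = 0.4274 − 2.762×0.09259 = 0.1716.
Vmax = 1/intercept = 5.83 mM/s; Km = slope × Vmax = 2.762 × 5.83 = 16.1 mM.

16.1 mM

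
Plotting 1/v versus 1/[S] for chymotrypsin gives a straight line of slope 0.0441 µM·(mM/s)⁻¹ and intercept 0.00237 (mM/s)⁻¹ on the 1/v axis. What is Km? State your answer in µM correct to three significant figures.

y-intercept = 1/Vmax ⇒ Vmax = 422 mM/s; slope = Km/Vmax ⇒ Km = slope × Vmax.
Km = 0.0441 × 422 = 18.6 µM.

18.6 µM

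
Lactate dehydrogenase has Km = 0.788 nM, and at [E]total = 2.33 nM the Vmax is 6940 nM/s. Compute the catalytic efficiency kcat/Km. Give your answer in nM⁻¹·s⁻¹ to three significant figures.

3780 nM⁻¹·s⁻¹

kcat = Vmax/[E]total = 6940/2.33 = 2980 s⁻¹.
kcat/Km = 2980/0.788 = 3780 nM⁻¹·s⁻¹.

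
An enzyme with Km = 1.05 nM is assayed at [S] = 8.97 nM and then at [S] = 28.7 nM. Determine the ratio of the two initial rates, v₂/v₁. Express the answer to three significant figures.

1.08

Since Vmax cancels, v₂/v₁ = [S]₂(Km+[S]₁) / [S]₁(Km+[S]₂).
= 28.7×(1.05+8.97) / (8.97×(1.05+28.7)) = 287.6/266.9 = 1.08.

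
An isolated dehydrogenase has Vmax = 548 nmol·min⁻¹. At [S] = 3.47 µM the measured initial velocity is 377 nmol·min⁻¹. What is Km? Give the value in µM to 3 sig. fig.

From v = Vmax[S]/(Km+[S]), Km = [S](Vmax − v)/v.
Km = 3.47 × (548 − 377) / 377 = 593.4/377 = 1.57 µM.

1.57 µM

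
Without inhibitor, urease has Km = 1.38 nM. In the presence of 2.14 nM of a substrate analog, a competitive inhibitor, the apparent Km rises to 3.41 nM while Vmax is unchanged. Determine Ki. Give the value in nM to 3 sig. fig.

Competitive: Km,app = α·Km with α = 1 + [I]/Ki.
α = Km,app/Km = 3.41/1.38 = 2.471.
Since α = 1 + [I]/Ki, [I]/Ki = 2.471 − 1 = 1.471 and Ki = 2.14/1.471 = 1.45 nM.

1.45 nM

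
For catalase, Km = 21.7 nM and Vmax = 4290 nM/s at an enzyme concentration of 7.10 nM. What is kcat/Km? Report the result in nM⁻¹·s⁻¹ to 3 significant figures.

27.8 nM⁻¹·s⁻¹

kcat = Vmax/[E]total = 4290/7.10 = 604 s⁻¹.
kcat/Km = 604/21.7 = 27.8 nM⁻¹·s⁻¹.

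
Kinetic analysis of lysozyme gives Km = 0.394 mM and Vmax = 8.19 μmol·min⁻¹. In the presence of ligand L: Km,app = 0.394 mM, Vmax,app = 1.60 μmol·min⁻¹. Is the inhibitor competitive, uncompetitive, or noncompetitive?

noncompetitive

Vmax decreases (8.19 → 1.60 μmol·min⁻¹) while Km is unchanged — pure noncompetitive inhibition.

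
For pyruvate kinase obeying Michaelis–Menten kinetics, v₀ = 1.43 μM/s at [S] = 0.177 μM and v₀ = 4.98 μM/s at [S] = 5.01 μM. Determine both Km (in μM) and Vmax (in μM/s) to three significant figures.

Km = 0.501 μM; Vmax = 5.48 μM/s

From v = Vmax[S]/(Km+[S]), each point gives Vmax = v(Km+[S])/[S].
Equating: 1.43(Km+0.177)/0.177 = 4.98(Km+5.01)/5.01.
8.079·Km + 1.43 = 0.9940·Km + 4.98, so (8.079 − 0.9940)·Km = 4.98 − 1.43.
Km = 3.550/7.085 = 0.501 μM; then Vmax = 1.43(0.501+0.177)/0.177 = 5.48 μM/s.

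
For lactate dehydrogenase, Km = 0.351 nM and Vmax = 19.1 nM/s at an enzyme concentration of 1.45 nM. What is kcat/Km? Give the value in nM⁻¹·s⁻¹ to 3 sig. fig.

kcat = Vmax/[E]total = 19.1/1.45 = 13.2 s⁻¹.
kcat/Km = 13.2/0.351 = 37.5 nM⁻¹·s⁻¹.

37.5 nM⁻¹·s⁻¹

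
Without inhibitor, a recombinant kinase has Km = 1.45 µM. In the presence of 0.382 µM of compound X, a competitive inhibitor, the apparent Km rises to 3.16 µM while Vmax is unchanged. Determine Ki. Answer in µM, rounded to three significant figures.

0.324 µM

Competitive: Km,app = α·Km with α = 1 + [I]/Ki.
α = Km,app/Km = 3.16/1.45 = 2.179.
Ki = [I]/(α − 1) = 0.382/1.179 = 0.324 µM.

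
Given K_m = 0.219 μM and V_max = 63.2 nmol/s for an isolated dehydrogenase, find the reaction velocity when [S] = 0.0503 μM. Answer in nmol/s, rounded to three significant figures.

v = Vmax·[S]/(Km + [S]) = 63.2 × 0.0503 / (0.219 + 0.0503)
  = 3.179 / 0.2693 = 11.8 nmol/s.

11.8 nmol/s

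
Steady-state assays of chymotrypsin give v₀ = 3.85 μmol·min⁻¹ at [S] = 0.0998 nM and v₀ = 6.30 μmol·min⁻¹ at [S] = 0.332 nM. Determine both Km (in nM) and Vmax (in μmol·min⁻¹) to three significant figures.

Km = 0.125 nM; Vmax = 8.67 μmol·min⁻¹

In reciprocal form, 1/v = (Km/Vmax)·(1/[S]) + 1/Vmax. The two points give (1/[S], 1/v) = (10.02, 0.2597) and (3.012, 0.1587).
Slope = (0.2597 − 0.1587)/(10.02 − 3.012) = 0.01441; intercept = 0.2597 − 0.01441×10.02 = 0.1153.
Vmax = 1/intercept = 8.67 μmol·min⁻¹; Km = slope × Vmax = 0.01441 × 8.67 = 0.125 nM.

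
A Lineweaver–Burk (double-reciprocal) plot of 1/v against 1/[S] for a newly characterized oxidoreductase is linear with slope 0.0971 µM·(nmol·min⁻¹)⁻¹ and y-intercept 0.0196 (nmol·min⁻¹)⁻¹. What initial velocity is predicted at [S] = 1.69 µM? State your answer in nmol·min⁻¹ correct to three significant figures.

13.0 nmol·min⁻¹

The y-intercept is 1/Vmax, so Vmax = 1/0.0196 = 51.0 nmol·min⁻¹.
The slope is Km/Vmax, so Km = 0.0971 × 51.0 = 4.95 µM.
Then v = 51.0 × 1.69/(4.95 + 1.69) = 13.0 nmol·min⁻¹.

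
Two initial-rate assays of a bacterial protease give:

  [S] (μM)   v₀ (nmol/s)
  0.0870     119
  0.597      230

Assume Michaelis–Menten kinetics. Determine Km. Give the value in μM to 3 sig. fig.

0.113 μM

In reciprocal form, 1/v = (Km/Vmax)·(1/[S]) + 1/Vmax. The two points give (1/[S], 1/v) = (11.49, 0.008403) and (1.675, 0.004348).
Slope = (0.008403 − 0.004348)/(11.49 − 1.675) = 0.0004130; intercept = 0.008403 − 0.0004130×11.49 = 0.003656.
Vmax = 1/intercept = 274 nmol/s; Km = slope × Vmax = 0.0004130 × 274 = 0.113 μM.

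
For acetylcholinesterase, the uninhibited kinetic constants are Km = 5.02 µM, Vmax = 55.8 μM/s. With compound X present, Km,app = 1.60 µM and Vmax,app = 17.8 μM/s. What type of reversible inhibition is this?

uncompetitive

Both Km and Vmax decrease by the same factor (~3.13-fold) — characteristic of uncompetitive inhibition.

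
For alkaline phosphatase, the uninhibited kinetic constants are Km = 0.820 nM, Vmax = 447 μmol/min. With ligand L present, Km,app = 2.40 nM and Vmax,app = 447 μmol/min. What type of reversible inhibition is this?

competitive

Km increases (0.820 → 2.40 nM) while Vmax is unchanged — the hallmark of competitive inhibition.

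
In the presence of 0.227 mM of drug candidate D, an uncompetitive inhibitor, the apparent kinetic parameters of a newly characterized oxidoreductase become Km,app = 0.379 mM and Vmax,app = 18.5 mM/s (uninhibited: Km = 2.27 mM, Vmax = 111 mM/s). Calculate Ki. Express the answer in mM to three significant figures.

0.0454 mM

Uncompetitive: Vmax,app = Vmax/α (and Km,app = Km/α) with α = 1 + [I]/Ki.
α = Vmax/Vmax,app = 111/18.5 = 6.000.
Ki = [I]/(α − 1) = 0.227/5.000 = 0.0454 mM.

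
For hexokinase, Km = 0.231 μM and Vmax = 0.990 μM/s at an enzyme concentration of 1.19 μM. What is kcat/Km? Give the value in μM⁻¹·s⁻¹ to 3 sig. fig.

3.60 μM⁻¹·s⁻¹

kcat = Vmax/[E]total = 0.990/1.19 = 0.832 s⁻¹.
kcat/Km = 0.832/0.231 = 3.60 μM⁻¹·s⁻¹.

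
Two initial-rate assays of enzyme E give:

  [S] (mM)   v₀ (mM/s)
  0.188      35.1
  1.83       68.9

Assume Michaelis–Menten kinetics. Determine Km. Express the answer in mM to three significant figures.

0.227 mM

From v = Vmax[S]/(Km+[S]), each point gives Vmax = v(Km+[S])/[S].
Equating: 35.1(Km+0.188)/0.188 = 68.9(Km+1.83)/1.83.
186.7·Km + 35.1 = 37.65·Km + 68.9, so (186.7 − 37.65)·Km = 68.9 − 35.1.
Km = 33.80/149.1 = 0.227 mM; then Vmax = 35.1(0.227+0.188)/0.188 = 77.4 mM/s.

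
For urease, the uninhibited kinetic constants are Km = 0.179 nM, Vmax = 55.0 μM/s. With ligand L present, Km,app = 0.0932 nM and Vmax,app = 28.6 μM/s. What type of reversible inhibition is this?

Both Km and Vmax decrease by the same factor (~1.92-fold) — characteristic of uncompetitive inhibition.

uncompetitive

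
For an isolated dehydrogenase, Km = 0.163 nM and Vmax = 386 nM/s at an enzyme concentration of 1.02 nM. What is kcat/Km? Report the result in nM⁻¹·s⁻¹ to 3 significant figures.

2320 nM⁻¹·s⁻¹

kcat = Vmax/[E]total = 386/1.02 = 378 s⁻¹.
kcat/Km = 378/0.163 = 2320 nM⁻¹·s⁻¹.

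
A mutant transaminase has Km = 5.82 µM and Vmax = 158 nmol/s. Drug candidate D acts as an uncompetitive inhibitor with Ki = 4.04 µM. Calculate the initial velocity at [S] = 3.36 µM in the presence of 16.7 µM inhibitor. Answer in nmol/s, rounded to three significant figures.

23.0 nmol/s

With α = 1 + [I]/Ki = 1 + 16.7/4.04 = 5.134, the uncompetitive rate law is v = (Vmax/α)·[S] / (Km/α + [S]).
v = (158/5.134)×3.36 / (5.82/5.134 + 3.36) = 103.4/4.494 = 23.0 nmol/s.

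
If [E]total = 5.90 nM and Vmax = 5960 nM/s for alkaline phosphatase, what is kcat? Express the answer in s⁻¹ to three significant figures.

kcat = Vmax/[E]total = 5960 nM/s / 5.90 nM = 1010 s⁻¹.

1010 s⁻¹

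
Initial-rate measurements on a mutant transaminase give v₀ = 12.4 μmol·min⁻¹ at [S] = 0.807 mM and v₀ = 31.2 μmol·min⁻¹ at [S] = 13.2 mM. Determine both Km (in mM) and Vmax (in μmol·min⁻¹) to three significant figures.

In reciprocal form, 1/v = (Km/Vmax)·(1/[S]) + 1/Vmax. The two points give (1/[S], 1/v) = (1.239, 0.08065) and (0.07576, 0.03205).
Slope = (0.08065 − 0.03205)/(1.239 − 0.07576) = 0.04177; intercept = 0.08065 − 0.04177×1.239 = 0.02889.
Vmax = 1/intercept = 34.6 μmol·min⁻¹; Km = slope × Vmax = 0.04177 × 34.6 = 1.45 mM.

Km = 1.45 mM; Vmax = 34.6 μmol·min⁻¹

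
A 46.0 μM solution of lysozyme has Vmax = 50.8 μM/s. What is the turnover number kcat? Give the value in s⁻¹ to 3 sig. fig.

kcat = Vmax/[E]total = 50.8 μM/s / 46.0 μM = 1.10 s⁻¹.

1.10 s⁻¹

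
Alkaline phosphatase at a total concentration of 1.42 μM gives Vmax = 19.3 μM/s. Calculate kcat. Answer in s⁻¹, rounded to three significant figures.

kcat = Vmax/[E]total = 19.3 μM/s / 1.42 μM = 13.6 s⁻¹.

13.6 s⁻¹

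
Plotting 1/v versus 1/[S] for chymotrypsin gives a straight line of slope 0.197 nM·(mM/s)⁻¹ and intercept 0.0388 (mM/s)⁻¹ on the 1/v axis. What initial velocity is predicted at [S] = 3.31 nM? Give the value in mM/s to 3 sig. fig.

10.2 mM/s

The y-intercept is 1/Vmax, so Vmax = 1/0.0388 = 25.8 mM/s.
The slope is Km/Vmax, so Km = 0.197 × 25.8 = 5.08 nM.
Then v = 25.8 × 3.31/(5.08 + 3.31) = 10.2 mM/s.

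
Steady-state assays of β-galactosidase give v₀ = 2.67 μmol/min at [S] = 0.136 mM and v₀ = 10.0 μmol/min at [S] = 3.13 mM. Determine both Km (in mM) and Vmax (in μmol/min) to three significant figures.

In reciprocal form, 1/v = (Km/Vmax)·(1/[S]) + 1/Vmax. The two points give (1/[S], 1/v) = (7.353, 0.3745) and (0.3195, 0.1000).
Slope = (0.3745 − 0.1000)/(7.353 − 0.3195) = 0.03903; intercept = 0.3745 − 0.03903×7.353 = 0.08753.
Vmax = 1/intercept = 11.4 μmol/min; Km = slope × Vmax = 0.03903 × 11.4 = 0.446 mM.

Km = 0.446 mM; Vmax = 11.4 μmol/min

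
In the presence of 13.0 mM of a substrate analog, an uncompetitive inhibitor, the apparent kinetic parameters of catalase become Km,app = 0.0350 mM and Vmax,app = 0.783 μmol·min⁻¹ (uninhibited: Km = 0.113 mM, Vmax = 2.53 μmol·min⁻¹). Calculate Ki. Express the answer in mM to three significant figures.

5.83 mM

Uncompetitive: Vmax,app = Vmax/α (and Km,app = Km/α) with α = 1 + [I]/Ki.
α = Vmax/Vmax,app = 2.53/0.783 = 3.231.
Since α = 1 + [I]/Ki, [I]/Ki = 3.231 − 1 = 2.231 and Ki = 13.0/2.231 = 5.83 mM.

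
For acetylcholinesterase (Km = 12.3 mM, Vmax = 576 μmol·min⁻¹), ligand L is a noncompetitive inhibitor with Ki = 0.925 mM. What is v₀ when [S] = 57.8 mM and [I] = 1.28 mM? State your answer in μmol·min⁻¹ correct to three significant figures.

With α = 1 + [I]/Ki = 1 + 1.28/0.925 = 2.384, the noncompetitive rate law is v = (Vmax/α)·[S] / (Km + [S]).
v = (576/2.384)×57.8 / (12.3 + 57.8) = 13970/70.10 = 199 μmol·min⁻¹.

199 μmol·min⁻¹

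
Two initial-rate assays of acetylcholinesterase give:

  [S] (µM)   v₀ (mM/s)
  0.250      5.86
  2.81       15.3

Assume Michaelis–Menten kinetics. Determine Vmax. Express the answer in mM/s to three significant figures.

From v = Vmax[S]/(Km+[S]), each point gives Vmax = v(Km+[S])/[S].
Equating: 5.86(Km+0.250)/0.250 = 15.3(Km+2.81)/2.81.
23.44·Km + 5.86 = 5.445·Km + 15.3, so (23.44 − 5.445)·Km = 15.3 − 5.86.
Km = 9.440/18.00 = 0.525 µM; then Vmax = 5.86(0.525+0.250)/0.250 = 18.2 mM/s.

18.2 mM/s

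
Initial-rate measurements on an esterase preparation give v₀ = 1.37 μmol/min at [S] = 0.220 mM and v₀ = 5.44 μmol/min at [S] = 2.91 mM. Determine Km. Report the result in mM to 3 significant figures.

0.934 mM

From v = Vmax[S]/(Km+[S]), each point gives Vmax = v(Km+[S])/[S].
Equating: 1.37(Km+0.220)/0.220 = 5.44(Km+2.91)/2.91.
6.227·Km + 1.37 = 1.869·Km + 5.44, so (6.227 − 1.869)·Km = 5.44 − 1.37.
Km = 4.070/4.358 = 0.934 mM; then Vmax = 1.37(0.934+0.220)/0.220 = 7.19 μmol/min.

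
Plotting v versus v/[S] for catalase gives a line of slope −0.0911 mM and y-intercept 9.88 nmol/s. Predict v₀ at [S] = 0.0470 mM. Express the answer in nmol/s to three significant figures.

In the Eadie–Hofstee form v = Vmax − Km·(v/[S]), the slope is −Km and the intercept is Vmax, so Km = 0.0911 mM and Vmax = 9.88 nmol/s.
v = 9.88 × 0.0470/(0.0911 + 0.0470) = 3.36 nmol/s.

3.36 nmol/s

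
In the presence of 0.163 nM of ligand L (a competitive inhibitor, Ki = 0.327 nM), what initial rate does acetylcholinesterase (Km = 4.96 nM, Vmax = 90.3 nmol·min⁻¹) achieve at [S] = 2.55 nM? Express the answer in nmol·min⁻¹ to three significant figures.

23.1 nmol·min⁻¹

α = 1 + [I]/Ki = 1 + 0.163/0.327 = 1.498.
For a competitive inhibitor, Vmax is unchanged and the apparent Km becomes α·Km: Km,app = 7.43 nM, Vmax,app = 90.3 nmol·min⁻¹.
v = Vmax,app·[S]/(Km,app + [S]) = 90.3 × 2.55/(7.43 + 2.55) = 23.1 nmol·min⁻¹.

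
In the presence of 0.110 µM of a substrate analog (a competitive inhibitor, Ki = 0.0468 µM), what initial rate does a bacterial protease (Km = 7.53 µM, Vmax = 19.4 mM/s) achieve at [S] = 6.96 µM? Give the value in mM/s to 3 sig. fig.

With α = 1 + [I]/Ki = 1 + 0.110/0.0468 = 3.350, the competitive rate law is v = Vmax[S] / (αKm + [S]).
v = 19.4×6.96 / (3.350×7.53 + 6.96) = 135.0/32.19 = 4.19 mM/s.

4.19 mM/s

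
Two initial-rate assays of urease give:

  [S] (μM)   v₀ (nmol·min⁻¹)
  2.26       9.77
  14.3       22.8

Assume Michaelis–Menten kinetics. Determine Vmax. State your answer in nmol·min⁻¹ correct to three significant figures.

From v = Vmax[S]/(Km+[S]), each point gives Vmax = v(Km+[S])/[S].
Equating: 9.77(Km+2.26)/2.26 = 22.8(Km+14.3)/14.3.
4.323·Km + 9.77 = 1.594·Km + 22.8, so (4.323 − 1.594)·Km = 22.8 − 9.77.
Km = 13.03/2.729 = 4.78 μM; then Vmax = 9.77(4.78+2.26)/2.26 = 30.4 nmol·min⁻¹.

30.4 nmol·min⁻¹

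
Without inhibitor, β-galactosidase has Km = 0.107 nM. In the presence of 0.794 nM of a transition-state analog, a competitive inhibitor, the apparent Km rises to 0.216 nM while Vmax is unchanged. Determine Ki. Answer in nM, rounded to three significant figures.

0.779 nM

Competitive: Km,app = α·Km with α = 1 + [I]/Ki.
α = Km,app/Km = 0.216/0.107 = 2.019.
Ki = [I]/(α − 1) = 0.794/1.019 = 0.779 nM.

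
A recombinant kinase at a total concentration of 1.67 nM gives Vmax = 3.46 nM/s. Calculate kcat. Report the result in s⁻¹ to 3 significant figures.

2.07 s⁻¹

kcat = Vmax/[E]total = 3.46 nM/s / 1.67 nM = 2.07 s⁻¹.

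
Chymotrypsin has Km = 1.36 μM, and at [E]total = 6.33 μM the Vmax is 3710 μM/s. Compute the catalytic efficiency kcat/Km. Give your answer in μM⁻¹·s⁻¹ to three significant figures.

431 μM⁻¹·s⁻¹

kcat = Vmax/[E]total = 3710/6.33 = 586 s⁻¹.
kcat/Km = 586/1.36 = 431 μM⁻¹·s⁻¹.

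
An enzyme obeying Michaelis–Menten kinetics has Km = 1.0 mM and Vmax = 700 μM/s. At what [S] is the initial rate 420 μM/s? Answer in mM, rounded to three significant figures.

1.50 mM

Rearranging v = Vmax[S]/(Km+[S]) gives [S] = Km·v/(Vmax − v).
[S] = 1.0 × 420 / (700 − 420) = 420.0/280.0 = 1.50 mM.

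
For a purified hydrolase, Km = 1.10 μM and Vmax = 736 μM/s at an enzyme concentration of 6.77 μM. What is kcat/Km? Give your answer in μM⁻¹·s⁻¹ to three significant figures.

kcat = Vmax/[E]total = 736/6.77 = 109 s⁻¹.
kcat/Km = 109/1.10 = 98.8 μM⁻¹·s⁻¹.

98.8 μM⁻¹·s⁻¹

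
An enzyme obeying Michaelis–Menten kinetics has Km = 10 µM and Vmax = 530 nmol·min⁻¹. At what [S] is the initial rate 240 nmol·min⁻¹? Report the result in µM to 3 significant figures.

The required fractional saturation is v/Vmax = 240/530 = 0.4528.
Then [S]/(Km+[S]) = 0.4528 ⇒ [S] = 10 × 0.4528/(1 − 0.4528) = 8.28 µM.

8.28 µM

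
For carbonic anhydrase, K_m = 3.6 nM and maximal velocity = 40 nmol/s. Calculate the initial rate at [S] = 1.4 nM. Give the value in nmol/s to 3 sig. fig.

[S]/(Km+[S]) = 1.4/5.000 = 0.2800, the fractional saturation.
v = 0.2800 × Vmax = 0.2800 × 40 = 11.2 nmol/s.

11.2 nmol/s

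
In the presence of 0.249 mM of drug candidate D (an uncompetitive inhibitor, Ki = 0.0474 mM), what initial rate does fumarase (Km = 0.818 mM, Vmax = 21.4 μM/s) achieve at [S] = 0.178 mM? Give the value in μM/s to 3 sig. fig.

1.97 μM/s

α = 1 + [I]/Ki = 1 + 0.249/0.0474 = 6.253.
For an uncompetitive inhibitor, both parameters are divided by α, giving Vmax/α and Km/α: Km,app = 0.131 mM, Vmax,app = 3.42 μM/s.
v = Vmax,app·[S]/(Km,app + [S]) = 3.42 × 0.178/(0.131 + 0.178) = 1.97 μM/s.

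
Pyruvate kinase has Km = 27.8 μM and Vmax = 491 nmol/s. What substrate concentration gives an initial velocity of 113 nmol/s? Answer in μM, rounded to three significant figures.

Rearranging v = Vmax[S]/(Km+[S]) gives [S] = Km·v/(Vmax − v).
[S] = 27.8 × 113 / (491 − 113) = 3141/378.0 = 8.31 μM.

8.31 μM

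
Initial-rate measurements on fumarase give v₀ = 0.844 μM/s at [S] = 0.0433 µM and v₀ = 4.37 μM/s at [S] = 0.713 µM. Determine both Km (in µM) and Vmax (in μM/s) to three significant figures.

In reciprocal form, 1/v = (Km/Vmax)·(1/[S]) + 1/Vmax. The two points give (1/[S], 1/v) = (23.09, 1.185) and (1.403, 0.2288).
Slope = (1.185 − 0.2288)/(23.09 − 1.403) = 0.04407; intercept = 1.185 − 0.04407×23.09 = 0.1670.
Vmax = 1/intercept = 5.99 μM/s; Km = slope × Vmax = 0.04407 × 5.99 = 0.264 µM.

Km = 0.264 µM; Vmax = 5.99 μM/s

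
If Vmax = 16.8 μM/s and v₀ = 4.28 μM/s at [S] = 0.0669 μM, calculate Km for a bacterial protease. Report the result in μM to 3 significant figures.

0.196 μM

From v = Vmax[S]/(Km+[S]), Km = [S](Vmax − v)/v.
Km = 0.0669 × (16.8 − 4.28) / 4.28 = 0.8376/4.28 = 0.196 μM.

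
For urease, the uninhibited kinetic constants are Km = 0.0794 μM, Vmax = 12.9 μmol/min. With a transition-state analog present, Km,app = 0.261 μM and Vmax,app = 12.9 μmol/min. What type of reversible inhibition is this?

competitive

Km increases (0.0794 → 0.261 μM) while Vmax is unchanged — the hallmark of competitive inhibition.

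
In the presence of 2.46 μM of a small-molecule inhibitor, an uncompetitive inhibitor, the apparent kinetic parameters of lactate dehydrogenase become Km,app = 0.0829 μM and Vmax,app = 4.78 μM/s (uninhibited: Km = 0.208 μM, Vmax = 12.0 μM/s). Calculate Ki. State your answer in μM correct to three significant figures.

1.63 μM

Uncompetitive: Vmax,app = Vmax/α (and Km,app = Km/α) with α = 1 + [I]/Ki.
α = Vmax/Vmax,app = 12.0/4.78 = 2.510.
Since α = 1 + [I]/Ki, [I]/Ki = 2.510 − 1 = 1.510 and Ki = 2.46/1.510 = 1.63 μM.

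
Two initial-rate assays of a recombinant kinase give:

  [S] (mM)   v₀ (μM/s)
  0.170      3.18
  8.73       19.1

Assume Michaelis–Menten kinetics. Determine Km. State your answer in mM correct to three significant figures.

0.964 mM

From v = Vmax[S]/(Km+[S]), each point gives Vmax = v(Km+[S])/[S].
Equating: 3.18(Km+0.170)/0.170 = 19.1(Km+8.73)/8.73.
18.71·Km + 3.18 = 2.188·Km + 19.1, so (18.71 − 2.188)·Km = 19.1 − 3.18.
Km = 15.92/16.52 = 0.964 mM; then Vmax = 3.18(0.964+0.170)/0.170 = 21.2 μM/s.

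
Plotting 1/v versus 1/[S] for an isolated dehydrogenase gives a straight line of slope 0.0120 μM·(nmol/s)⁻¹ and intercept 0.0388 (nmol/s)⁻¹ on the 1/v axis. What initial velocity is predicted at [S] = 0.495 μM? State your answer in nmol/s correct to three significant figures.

15.9 nmol/s

The y-intercept is 1/Vmax, so Vmax = 1/0.0388 = 25.8 nmol/s.
The slope is Km/Vmax, so Km = 0.0120 × 25.8 = 0.309 μM.
Then v = 25.8 × 0.495/(0.309 + 0.495) = 15.9 nmol/s.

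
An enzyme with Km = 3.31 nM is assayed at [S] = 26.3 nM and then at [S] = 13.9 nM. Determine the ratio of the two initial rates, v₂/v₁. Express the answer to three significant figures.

The fractional saturations are [S]/(Km+[S]) = 26.3/29.61 = 0.8882 and 13.9/17.21 = 0.8077.
v₂/v₁ is just their ratio: 0.8077/0.8882 = 0.909.

0.909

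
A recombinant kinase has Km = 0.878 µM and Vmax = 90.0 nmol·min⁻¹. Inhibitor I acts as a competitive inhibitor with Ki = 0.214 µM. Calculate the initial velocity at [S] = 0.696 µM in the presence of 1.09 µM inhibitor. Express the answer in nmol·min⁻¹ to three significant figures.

α = 1 + [I]/Ki = 1 + 1.09/0.214 = 6.093.
For a competitive inhibitor, Vmax is unchanged and the apparent Km becomes α·Km: Km,app = 5.35 µM, Vmax,app = 90.0 nmol·min⁻¹.
v = Vmax,app·[S]/(Km,app + [S]) = 90.0 × 0.696/(5.35 + 0.696) = 10.4 nmol·min⁻¹.

10.4 nmol·min⁻¹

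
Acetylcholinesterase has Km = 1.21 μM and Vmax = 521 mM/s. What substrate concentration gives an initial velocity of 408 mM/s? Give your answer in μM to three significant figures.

4.37 μM

The required fractional saturation is v/Vmax = 408/521 = 0.7831.
Then [S]/(Km+[S]) = 0.7831 ⇒ [S] = 1.21 × 0.7831/(1 − 0.7831) = 4.37 μM.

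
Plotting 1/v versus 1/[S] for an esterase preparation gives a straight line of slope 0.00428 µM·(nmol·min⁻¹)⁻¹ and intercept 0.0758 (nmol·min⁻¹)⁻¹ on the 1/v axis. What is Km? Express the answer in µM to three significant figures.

y-intercept = 1/Vmax ⇒ Vmax = 13.2 nmol·min⁻¹; slope = Km/Vmax ⇒ Km = slope × Vmax.
Km = 0.00428 × 13.2 = 0.0565 µM.

0.0565 µM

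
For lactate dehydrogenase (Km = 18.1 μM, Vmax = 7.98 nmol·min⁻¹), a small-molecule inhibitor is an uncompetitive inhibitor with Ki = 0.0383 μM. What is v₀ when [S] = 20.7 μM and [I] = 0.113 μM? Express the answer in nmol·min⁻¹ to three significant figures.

With α = 1 + [I]/Ki = 1 + 0.113/0.0383 = 3.950, the uncompetitive rate law is v = (Vmax/α)·[S] / (Km/α + [S]).
v = (7.98/3.950)×20.7 / (18.1/3.950 + 20.7) = 41.82/25.28 = 1.65 nmol·min⁻¹.

1.65 nmol·min⁻¹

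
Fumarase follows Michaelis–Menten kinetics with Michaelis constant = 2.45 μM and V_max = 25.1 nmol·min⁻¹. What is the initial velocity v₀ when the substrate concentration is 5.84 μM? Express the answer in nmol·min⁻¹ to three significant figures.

[S]/(Km+[S]) = 5.84/8.290 = 0.7045, the fractional saturation.
v = 0.7045 × Vmax = 0.7045 × 25.1 = 17.7 nmol·min⁻¹.

17.7 nmol·min⁻¹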